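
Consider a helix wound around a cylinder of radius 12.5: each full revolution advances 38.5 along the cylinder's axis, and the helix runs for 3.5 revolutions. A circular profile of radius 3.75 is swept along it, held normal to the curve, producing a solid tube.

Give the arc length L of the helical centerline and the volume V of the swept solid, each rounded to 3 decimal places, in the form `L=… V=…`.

L=306.140 V=13524.852

2πR = 2π·12.5 = 78.539816
per-turn = √(78.539816² + 38.5²) = √(6168.5028 + 1482.25) = √7650.7528 = 87.468582
L = 3.5 × 87.468582 = 306.140035
V = π·3.75² × L = 44.178647 × 306.140035 = 13524.852456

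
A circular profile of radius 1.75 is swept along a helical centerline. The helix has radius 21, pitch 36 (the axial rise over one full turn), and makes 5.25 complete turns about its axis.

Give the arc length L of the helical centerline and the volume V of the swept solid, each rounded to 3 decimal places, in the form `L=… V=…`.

L=718.042 V=6908.369

2πR = 2π·21 = 131.946891
per-turn = √(131.946891² + 36²) = √(17409.9822 + 1296) = √18705.9822 = 136.769815
L = 5.25 × 136.769815 = 718.041526
V = π·1.75² × L = 9.621128 × 718.041526 = 6908.369075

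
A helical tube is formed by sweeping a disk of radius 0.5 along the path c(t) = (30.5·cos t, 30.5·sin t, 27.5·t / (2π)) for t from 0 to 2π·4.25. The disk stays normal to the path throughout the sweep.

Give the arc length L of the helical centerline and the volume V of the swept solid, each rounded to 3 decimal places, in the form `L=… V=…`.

L=822.801 V=646.226

2πR = 2π·30.5 = 191.637152
per-turn = √(191.637152² + 27.5²) = √(36724.7980 + 756.25) = √37481.0480 = 193.600227
L = 4.25 × 193.600227 = 822.800966
V = π·0.5² × L = 0.785398 × 822.800966 = 646.226367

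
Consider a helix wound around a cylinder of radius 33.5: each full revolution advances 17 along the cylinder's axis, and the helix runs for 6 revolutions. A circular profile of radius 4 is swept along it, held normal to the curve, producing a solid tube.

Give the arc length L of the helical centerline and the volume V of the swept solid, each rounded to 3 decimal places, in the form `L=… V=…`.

L=1267.033 V=63688.004

2πR = 2π·33.5 = 210.486708
per-turn = √(210.486708² + 17²) = √(44304.6542 + 289) = √44593.6542 = 211.172096
L = 6 × 211.172096 = 1267.032576
V = π·4² × L = 50.265482 × 1267.032576 = 63688.003742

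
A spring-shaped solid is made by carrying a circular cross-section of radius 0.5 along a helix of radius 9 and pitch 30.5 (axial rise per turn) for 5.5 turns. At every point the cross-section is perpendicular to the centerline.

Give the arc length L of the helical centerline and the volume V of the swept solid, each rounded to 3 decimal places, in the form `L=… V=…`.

L=353.372 V=277.538

2πR = 2π·9 = 56.548668
per-turn = √(56.548668² + 30.5²) = √(3197.7518 + 930.25) = √4128.0018 = 64.249528
L = 5.5 × 64.249528 = 353.372403
V = π·0.5² × L = 0.785398 × 353.372403 = 277.538036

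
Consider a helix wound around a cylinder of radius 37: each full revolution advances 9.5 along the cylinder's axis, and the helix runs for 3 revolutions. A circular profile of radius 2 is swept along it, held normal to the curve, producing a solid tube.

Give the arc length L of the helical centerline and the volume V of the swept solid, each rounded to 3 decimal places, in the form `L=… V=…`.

2πR = 2π·37 = 232.477856
per-turn = √(232.477856² + 9.5²) = √(54045.9537 + 90.25) = √54136.2037 = 232.671880
L = 3 × 232.671880 = 698.015640
V = π·2² × L = 12.566371 × 698.015640 = 8771.523223

L=698.016 V=8771.523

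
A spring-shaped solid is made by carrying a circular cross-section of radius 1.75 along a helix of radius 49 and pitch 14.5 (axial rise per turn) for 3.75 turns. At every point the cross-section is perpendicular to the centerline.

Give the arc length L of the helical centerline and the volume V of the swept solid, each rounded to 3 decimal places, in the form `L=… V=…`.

L=1155.815 V=11120.244

2πR = 2π·49 = 307.876080
per-turn = √(307.876080² + 14.5²) = √(94787.6807 + 210.25) = √94997.9307 = 308.217343
L = 3.75 × 308.217343 = 1155.815037
V = π·1.75² × L = 9.621128 × 1155.815037 = 11120.243840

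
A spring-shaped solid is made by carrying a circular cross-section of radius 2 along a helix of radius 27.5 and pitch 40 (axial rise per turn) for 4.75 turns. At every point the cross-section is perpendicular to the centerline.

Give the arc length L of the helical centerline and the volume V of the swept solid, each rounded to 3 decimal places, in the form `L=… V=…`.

L=842.446 V=10586.494

2πR = 2π·27.5 = 172.787596
per-turn = √(172.787596² + 40²) = √(29855.5533 + 1600) = √31455.5533 = 177.357135
L = 4.75 × 177.357135 = 842.446391
V = π·2² × L = 12.566371 × 842.446391 = 10586.493571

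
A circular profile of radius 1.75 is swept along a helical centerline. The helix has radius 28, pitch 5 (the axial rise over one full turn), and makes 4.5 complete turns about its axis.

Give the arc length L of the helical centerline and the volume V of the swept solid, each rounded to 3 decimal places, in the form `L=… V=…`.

2πR = 2π·28 = 175.929189
per-turn = √(175.929189² + 5²) = √(30951.0794 + 25) = √30976.0794 = 176.000226
L = 4.5 × 176.000226 = 792.001015
V = π·1.75² × L = 9.621128 × 792.001015 = 7619.942747

L=792.001 V=7619.943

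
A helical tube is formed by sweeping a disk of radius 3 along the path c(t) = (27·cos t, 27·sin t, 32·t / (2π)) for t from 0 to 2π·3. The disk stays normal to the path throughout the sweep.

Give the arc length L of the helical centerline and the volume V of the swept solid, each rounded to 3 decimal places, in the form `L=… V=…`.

2πR = 2π·27 = 169.646003
per-turn = √(169.646003² + 32²) = √(28779.7664 + 1024) = √29803.7664 = 172.637674
L = 3 × 172.637674 = 517.913022
V = π·3² × L = 28.274334 × 517.913022 = 14643.645694

L=517.913 V=14643.646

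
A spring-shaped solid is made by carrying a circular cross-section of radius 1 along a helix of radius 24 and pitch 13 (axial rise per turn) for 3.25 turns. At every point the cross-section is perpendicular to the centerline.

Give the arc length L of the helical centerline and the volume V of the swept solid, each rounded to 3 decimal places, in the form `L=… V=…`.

L=491.906 V=1545.369

2πR = 2π·24 = 150.796447
per-turn = √(150.796447² + 13²) = √(22739.5685 + 169) = √22908.5685 = 151.355768
L = 3.25 × 151.355768 = 491.906246
V = π·1² × L = 3.141593 × 491.906246 = 1545.369050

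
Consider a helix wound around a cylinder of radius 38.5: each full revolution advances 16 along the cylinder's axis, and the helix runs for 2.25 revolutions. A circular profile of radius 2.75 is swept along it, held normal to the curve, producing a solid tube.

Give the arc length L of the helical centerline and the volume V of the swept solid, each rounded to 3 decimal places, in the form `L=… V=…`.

2πR = 2π·38.5 = 241.902634
per-turn = √(241.902634² + 16²) = √(58516.8845 + 256) = √58772.8845 = 242.431195
L = 2.25 × 242.431195 = 545.470190
V = π·2.75² × L = 23.758294 × 545.470190 = 12959.441374

L=545.470 V=12959.441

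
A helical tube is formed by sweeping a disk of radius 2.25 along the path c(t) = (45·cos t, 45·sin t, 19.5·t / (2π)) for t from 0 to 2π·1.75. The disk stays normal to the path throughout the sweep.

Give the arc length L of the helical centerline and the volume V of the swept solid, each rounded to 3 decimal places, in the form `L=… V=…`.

L=495.976 V=7888.161

2πR = 2π·45 = 282.743339
per-turn = √(282.743339² + 19.5²) = √(79943.7956 + 380.25) = √80324.0456 = 283.414971
L = 1.75 × 283.414971 = 495.976199
V = π·2.25² × L = 15.904313 × 495.976199 = 7888.160612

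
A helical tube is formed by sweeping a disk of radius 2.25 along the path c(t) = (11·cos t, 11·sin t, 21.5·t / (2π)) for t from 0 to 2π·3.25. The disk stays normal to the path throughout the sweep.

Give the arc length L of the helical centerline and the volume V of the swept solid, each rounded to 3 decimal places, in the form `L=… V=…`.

L=235.241 V=3741.349

2πR = 2π·11 = 69.115038
per-turn = √(69.115038² + 21.5²) = √(4776.8885 + 462.25) = √5239.1385 = 72.381894
L = 3.25 × 72.381894 = 235.241154
V = π·2.25² × L = 15.904313 × 235.241154 = 3741.348905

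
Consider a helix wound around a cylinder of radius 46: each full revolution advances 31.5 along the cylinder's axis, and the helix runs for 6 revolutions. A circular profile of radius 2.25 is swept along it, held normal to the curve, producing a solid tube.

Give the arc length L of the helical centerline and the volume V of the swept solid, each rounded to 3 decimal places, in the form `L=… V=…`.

L=1744.428 V=27743.928

2πR = 2π·46 = 289.026524
per-turn = √(289.026524² + 31.5²) = √(83536.3317 + 992.25) = √84528.5817 = 290.737995
L = 6 × 290.737995 = 1744.427969
V = π·2.25² × L = 15.904313 × 1744.427969 = 27743.928093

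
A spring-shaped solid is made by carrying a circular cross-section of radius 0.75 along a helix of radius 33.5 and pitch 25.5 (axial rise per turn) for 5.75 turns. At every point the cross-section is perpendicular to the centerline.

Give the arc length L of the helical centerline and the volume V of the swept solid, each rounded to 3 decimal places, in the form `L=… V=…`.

L=1219.148 V=2154.412

2πR = 2π·33.5 = 210.486708
per-turn = √(210.486708² + 25.5²) = √(44304.6542 + 650.25) = √44954.9042 = 212.025716
L = 5.75 × 212.025716 = 1219.147866
V = π·0.75² × L = 1.767146 × 1219.147866 = 2154.412113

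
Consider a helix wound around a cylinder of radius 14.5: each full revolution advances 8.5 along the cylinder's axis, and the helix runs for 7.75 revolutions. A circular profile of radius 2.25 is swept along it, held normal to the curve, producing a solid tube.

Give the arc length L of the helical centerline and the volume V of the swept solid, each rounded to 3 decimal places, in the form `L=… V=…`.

2πR = 2π·14.5 = 91.106187
per-turn = √(91.106187² + 8.5²) = √(8300.3373 + 72.25) = √8372.5873 = 91.501843
L = 7.75 × 91.501843 = 709.139284
V = π·2.25² × L = 15.904313 × 709.139284 = 11278.373005

L=709.139 V=11278.373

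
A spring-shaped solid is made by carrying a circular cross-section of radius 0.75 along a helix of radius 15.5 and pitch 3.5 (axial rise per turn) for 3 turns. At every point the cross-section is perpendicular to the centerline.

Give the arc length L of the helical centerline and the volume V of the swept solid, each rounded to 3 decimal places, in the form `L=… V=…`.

L=292.357 V=516.637

2πR = 2π·15.5 = 97.389372
per-turn = √(97.389372² + 3.5²) = √(9484.6898 + 12.25) = √9496.9398 = 97.452244
L = 3 × 97.452244 = 292.356732
V = π·0.75² × L = 1.767146 × 292.356732 = 516.636990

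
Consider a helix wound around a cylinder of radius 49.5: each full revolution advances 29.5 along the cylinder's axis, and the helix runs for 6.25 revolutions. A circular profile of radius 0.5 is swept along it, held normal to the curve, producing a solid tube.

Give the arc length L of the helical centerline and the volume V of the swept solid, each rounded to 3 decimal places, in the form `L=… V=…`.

L=1952.585 V=1533.557

2πR = 2π·49.5 = 311.017673
per-turn = √(311.017673² + 29.5²) = √(96731.9927 + 870.25) = √97602.2427 = 312.413576
L = 6.25 × 312.413576 = 1952.584853
V = π·0.5² × L = 0.785398 × 1952.584853 = 1533.556557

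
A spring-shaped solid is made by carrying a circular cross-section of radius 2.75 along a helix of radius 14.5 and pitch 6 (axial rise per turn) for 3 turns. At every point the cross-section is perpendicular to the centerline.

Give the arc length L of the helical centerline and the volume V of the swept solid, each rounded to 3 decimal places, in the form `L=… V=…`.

2πR = 2π·14.5 = 91.106187
per-turn = √(91.106187² + 6²) = √(8300.3373 + 36) = √8336.3373 = 91.303545
L = 3 × 91.303545 = 273.910635
V = π·2.75² × L = 23.758294 × 273.910635 = 6507.649506

L=273.911 V=6507.650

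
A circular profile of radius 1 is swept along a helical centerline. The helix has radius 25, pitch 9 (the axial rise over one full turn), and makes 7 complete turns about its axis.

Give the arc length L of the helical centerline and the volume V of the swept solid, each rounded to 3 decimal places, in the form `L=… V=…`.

L=1101.361 V=3460.027

2πR = 2π·25 = 157.079633
per-turn = √(157.079633² + 9²) = √(24674.0110 + 81) = √24755.0110 = 157.337252
L = 7 × 157.337252 = 1101.360767
V = π·1² × L = 3.141593 × 1101.360767 = 3460.026895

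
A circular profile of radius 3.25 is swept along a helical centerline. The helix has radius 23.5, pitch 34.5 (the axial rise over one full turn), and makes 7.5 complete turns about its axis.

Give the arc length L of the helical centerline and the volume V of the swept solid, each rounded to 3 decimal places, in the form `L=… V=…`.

2πR = 2π·23.5 = 147.654855
per-turn = √(147.654855² + 34.5²) = √(21801.9561 + 1190.25) = √22992.2061 = 151.631811
L = 7.5 × 151.631811 = 1137.238583
V = π·3.25² × L = 33.183072 × 1137.238583 = 37737.070235

L=1137.239 V=37737.070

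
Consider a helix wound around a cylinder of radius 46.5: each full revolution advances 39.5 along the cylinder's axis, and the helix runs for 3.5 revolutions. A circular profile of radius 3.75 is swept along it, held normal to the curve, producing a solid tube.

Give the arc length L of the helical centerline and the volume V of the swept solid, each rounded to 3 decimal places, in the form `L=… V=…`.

2πR = 2π·46.5 = 292.168117
per-turn = √(292.168117² + 39.5²) = √(85362.2085 + 1560.25) = √86922.4585 = 294.826150
L = 3.5 × 294.826150 = 1031.891523
V = π·3.75² × L = 44.178647 × 1031.891523 = 45587.571039

L=1031.892 V=45587.571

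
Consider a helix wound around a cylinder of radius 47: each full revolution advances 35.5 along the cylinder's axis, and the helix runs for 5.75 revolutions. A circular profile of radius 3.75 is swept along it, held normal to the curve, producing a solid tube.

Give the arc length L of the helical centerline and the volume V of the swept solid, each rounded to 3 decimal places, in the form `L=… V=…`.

L=1710.256 V=75556.797

2πR = 2π·47 = 295.309709
per-turn = √(295.309709² + 35.5²) = √(87207.8245 + 1260.25) = √88468.0745 = 297.435833
L = 5.75 × 297.435833 = 1710.256037
V = π·3.75² × L = 44.178647 × 1710.256037 = 75556.797219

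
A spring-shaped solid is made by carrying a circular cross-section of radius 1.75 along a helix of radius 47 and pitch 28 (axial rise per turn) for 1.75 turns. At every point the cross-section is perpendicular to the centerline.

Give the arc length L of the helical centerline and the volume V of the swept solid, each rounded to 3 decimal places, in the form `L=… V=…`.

2πR = 2π·47 = 295.309709
per-turn = √(295.309709² + 28²) = √(87207.8245 + 784) = √87991.8245 = 296.634159
L = 1.75 × 296.634159 = 519.109779
V = π·1.75² × L = 9.621128 × 519.109779 = 4994.421370

L=519.110 V=4994.421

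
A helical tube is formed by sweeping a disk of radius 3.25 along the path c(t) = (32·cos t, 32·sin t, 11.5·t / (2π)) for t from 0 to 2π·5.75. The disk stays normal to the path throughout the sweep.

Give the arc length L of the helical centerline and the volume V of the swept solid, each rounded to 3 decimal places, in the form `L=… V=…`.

L=1157.996 V=38425.852

2πR = 2π·32 = 201.061930
per-turn = √(201.061930² + 11.5²) = √(40425.8996 + 132.25) = √40558.1496 = 201.390540
L = 5.75 × 201.390540 = 1157.995605
V = π·3.25² × L = 33.183072 × 1157.995605 = 38425.852016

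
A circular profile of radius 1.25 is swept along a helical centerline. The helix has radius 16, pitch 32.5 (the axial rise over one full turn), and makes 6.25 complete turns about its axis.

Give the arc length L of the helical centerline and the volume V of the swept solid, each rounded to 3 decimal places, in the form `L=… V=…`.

2πR = 2π·16 = 100.530965
per-turn = √(100.530965² + 32.5²) = √(10106.4749 + 1056.25) = √11162.7249 = 105.653797
L = 6.25 × 105.653797 = 660.336234
V = π·1.25² × L = 4.908739 × 660.336234 = 3241.417908

L=660.336 V=3241.418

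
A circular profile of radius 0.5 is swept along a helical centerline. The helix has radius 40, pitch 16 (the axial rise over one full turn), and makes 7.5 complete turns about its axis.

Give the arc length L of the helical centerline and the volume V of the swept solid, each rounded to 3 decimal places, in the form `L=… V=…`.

L=1888.771 V=1483.438

2πR = 2π·40 = 251.327412
per-turn = √(251.327412² + 16²) = √(63165.4682 + 256) = √63421.4682 = 251.836193
L = 7.5 × 251.836193 = 1888.771448
V = π·0.5² × L = 0.785398 × 1888.771448 = 1483.437627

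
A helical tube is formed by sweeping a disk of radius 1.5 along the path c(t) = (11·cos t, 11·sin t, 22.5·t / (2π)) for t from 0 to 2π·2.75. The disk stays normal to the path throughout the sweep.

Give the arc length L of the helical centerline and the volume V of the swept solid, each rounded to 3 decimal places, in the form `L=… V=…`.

2πR = 2π·11 = 69.115038
per-turn = √(69.115038² + 22.5²) = √(4776.8885 + 506.25) = √5283.1385 = 72.685202
L = 2.75 × 72.685202 = 199.884304
V = π·1.5² × L = 7.068583 × 199.884304 = 1412.898890

L=199.884 V=1412.899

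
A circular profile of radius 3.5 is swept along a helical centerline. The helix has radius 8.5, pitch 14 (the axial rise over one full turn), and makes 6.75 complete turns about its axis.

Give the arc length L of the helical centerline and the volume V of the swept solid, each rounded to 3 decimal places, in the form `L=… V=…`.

2πR = 2π·8.5 = 53.407075
per-turn = √(53.407075² + 14²) = √(2852.3157 + 196) = √3048.3157 = 55.211554
L = 6.75 × 55.211554 = 372.677988
V = π·3.5² × L = 38.484510 × 372.677988 = 14342.329762

L=372.678 V=14342.330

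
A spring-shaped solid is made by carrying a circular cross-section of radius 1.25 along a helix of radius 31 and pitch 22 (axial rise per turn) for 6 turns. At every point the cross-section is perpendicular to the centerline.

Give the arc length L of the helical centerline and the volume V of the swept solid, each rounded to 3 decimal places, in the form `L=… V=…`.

L=1176.103 V=5773.184

2πR = 2π·31 = 194.778745
per-turn = √(194.778745² + 22²) = √(37938.7593 + 484) = √38422.7593 = 196.017242
L = 6 × 196.017242 = 1176.103454
V = π·1.25² × L = 4.908739 × 1176.103454 = 5773.184332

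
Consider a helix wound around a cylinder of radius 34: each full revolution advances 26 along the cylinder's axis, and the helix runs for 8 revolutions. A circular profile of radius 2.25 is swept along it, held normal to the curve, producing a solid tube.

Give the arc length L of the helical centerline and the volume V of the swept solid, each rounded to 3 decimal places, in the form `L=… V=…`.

L=1721.637 V=27381.459

2πR = 2π·34 = 213.628300
per-turn = √(213.628300² + 26²) = √(45637.0508 + 676) = √46313.0508 = 215.204672
L = 8 × 215.204672 = 1721.637374
V = π·2.25² × L = 15.904313 × 1721.637374 = 27381.459342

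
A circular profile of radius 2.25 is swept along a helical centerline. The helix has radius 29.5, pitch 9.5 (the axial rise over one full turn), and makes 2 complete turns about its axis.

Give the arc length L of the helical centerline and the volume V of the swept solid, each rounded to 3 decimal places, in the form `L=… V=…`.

L=371.195 V=5903.594

2πR = 2π·29.5 = 185.353967
per-turn = √(185.353967² + 9.5²) = √(34356.0929 + 90.25) = √34446.3429 = 185.597260
L = 2 × 185.597260 = 371.194520
V = π·2.25² × L = 15.904313 × 371.194520 = 5903.593759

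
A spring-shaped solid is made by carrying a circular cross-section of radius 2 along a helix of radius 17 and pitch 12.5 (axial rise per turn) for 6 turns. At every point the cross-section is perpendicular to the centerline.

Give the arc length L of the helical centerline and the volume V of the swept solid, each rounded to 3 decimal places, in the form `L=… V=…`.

L=645.258 V=8108.557

2πR = 2π·17 = 106.814150
per-turn = √(106.814150² + 12.5²) = √(11409.2627 + 156.25) = √11565.5127 = 107.543074
L = 6 × 107.543074 = 645.258442
V = π·2² × L = 12.566371 × 645.258442 = 8108.556722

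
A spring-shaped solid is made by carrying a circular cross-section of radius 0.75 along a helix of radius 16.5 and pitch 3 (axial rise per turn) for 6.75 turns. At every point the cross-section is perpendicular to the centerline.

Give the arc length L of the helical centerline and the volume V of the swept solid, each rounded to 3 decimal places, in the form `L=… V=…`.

2πR = 2π·16.5 = 103.672558
per-turn = √(103.672558² + 3²) = √(10747.9992 + 9) = √10756.9992 = 103.715954
L = 6.75 × 103.715954 = 700.082692
V = π·0.75² × L = 1.767146 × 700.082692 = 1237.148236

L=700.083 V=1237.148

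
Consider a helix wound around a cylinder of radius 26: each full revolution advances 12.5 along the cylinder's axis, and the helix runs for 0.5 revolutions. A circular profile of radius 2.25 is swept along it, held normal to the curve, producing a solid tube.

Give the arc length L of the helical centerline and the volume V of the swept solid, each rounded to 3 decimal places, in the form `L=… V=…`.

2πR = 2π·26 = 163.362818
per-turn = √(163.362818² + 12.5²) = √(26687.4103 + 156.25) = √26843.6603 = 163.840350
L = 0.5 × 163.840350 = 81.920175
V = π·2.25² × L = 15.904313 × 81.920175 = 1302.884089

L=81.920 V=1302.884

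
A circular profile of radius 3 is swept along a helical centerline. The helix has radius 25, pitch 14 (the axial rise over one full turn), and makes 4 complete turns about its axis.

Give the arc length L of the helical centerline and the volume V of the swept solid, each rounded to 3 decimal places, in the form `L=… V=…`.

L=630.809 V=17835.708

2πR = 2π·25 = 157.079633
per-turn = √(157.079633² + 14²) = √(24674.0110 + 196) = √24870.0110 = 157.702286
L = 4 × 157.702286 = 630.809144
V = π·3² × L = 28.274334 × 630.809144 = 17835.708351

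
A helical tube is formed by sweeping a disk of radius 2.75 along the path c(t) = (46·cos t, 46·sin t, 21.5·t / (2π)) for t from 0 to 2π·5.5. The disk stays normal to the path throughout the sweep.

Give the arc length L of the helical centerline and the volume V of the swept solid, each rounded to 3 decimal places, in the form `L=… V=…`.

L=1594.038 V=37871.624

2πR = 2π·46 = 289.026524
per-turn = √(289.026524² + 21.5²) = √(83536.3317 + 462.25) = √83998.5817 = 289.825088
L = 5.5 × 289.825088 = 1594.037984
V = π·2.75² × L = 23.758294 × 1594.037984 = 37871.623781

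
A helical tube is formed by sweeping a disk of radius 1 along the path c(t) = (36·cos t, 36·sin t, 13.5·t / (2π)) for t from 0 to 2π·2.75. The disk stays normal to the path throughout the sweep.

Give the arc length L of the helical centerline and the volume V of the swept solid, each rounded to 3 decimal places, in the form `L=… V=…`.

2πR = 2π·36 = 226.194671
per-turn = √(226.194671² + 13.5²) = √(51164.0292 + 182.25) = √51346.2792 = 226.597174
L = 2.75 × 226.597174 = 623.142228
V = π·1² × L = 3.141593 × 623.142228 = 1957.659046

L=623.142 V=1957.659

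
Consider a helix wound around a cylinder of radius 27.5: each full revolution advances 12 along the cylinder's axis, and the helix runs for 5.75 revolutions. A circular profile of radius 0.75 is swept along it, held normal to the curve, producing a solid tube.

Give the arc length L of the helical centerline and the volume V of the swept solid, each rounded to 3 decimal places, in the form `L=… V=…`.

2πR = 2π·27.5 = 172.787596
per-turn = √(172.787596² + 12²) = √(29855.5533 + 144) = √29999.5533 = 173.203791
L = 5.75 × 173.203791 = 995.921800
V = π·0.75² × L = 1.767146 × 995.921800 = 1759.939093

L=995.922 V=1759.939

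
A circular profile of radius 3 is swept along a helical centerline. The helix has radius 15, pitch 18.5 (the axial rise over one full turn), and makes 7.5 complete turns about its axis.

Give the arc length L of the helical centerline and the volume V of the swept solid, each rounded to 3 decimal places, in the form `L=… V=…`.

L=720.347 V=20367.341

2πR = 2π·15 = 94.247780
per-turn = √(94.247780² + 18.5²) = √(8882.6440 + 342.25) = √9224.8940 = 96.046312
L = 7.5 × 96.046312 = 720.347337
V = π·3² × L = 28.274334 × 720.347337 = 20367.341105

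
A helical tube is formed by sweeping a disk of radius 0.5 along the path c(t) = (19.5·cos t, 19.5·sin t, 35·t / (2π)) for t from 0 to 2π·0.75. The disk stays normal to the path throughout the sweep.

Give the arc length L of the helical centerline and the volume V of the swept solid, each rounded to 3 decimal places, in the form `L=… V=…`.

2πR = 2π·19.5 = 122.522113
per-turn = √(122.522113² + 35²) = √(15011.6683 + 1225) = √16236.6683 = 127.423186
L = 0.75 × 127.423186 = 95.567389
V = π·0.5² × L = 0.785398 × 95.567389 = 75.058452

L=95.567 V=75.058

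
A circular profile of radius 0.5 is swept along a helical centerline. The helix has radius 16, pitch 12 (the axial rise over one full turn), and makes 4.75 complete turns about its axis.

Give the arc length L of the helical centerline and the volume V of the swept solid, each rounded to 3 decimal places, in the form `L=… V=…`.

L=480.912 V=377.707

2πR = 2π·16 = 100.530965
per-turn = √(100.530965² + 12²) = √(10106.4749 + 144) = √10250.4749 = 101.244629
L = 4.75 × 101.244629 = 480.911988
V = π·0.5² × L = 0.785398 × 480.911988 = 377.707392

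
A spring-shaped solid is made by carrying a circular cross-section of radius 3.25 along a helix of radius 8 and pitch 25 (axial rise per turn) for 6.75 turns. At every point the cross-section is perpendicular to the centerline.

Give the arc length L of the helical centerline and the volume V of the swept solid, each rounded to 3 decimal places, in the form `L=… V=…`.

2πR = 2π·8 = 50.265482
per-turn = √(50.265482² + 25²) = √(2526.6187 + 625) = √3151.6187 = 56.139280
L = 6.75 × 56.139280 = 378.940138
V = π·3.25² × L = 33.183072 × 378.940138 = 12574.398038

L=378.940 V=12574.398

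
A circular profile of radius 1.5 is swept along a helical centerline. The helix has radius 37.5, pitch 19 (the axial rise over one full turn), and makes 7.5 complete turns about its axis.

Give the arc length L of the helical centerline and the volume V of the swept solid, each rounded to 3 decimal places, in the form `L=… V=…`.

2πR = 2π·37.5 = 235.619449
per-turn = √(235.619449² + 19²) = √(55516.5248 + 361) = √55877.5248 = 236.384273
L = 7.5 × 236.384273 = 1772.882051
V = π·1.5² × L = 7.068583 × 1772.882051 = 12531.764763

L=1772.882 V=12531.765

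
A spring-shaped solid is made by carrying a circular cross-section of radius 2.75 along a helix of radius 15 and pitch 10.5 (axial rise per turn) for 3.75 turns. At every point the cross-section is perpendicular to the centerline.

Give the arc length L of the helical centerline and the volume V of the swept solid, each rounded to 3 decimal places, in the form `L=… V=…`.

L=355.616 V=8448.824

2πR = 2π·15 = 94.247780
per-turn = √(94.247780² + 10.5²) = √(8882.6440 + 110.25) = √8992.8940 = 94.830870
L = 3.75 × 94.830870 = 355.615764
V = π·2.75² × L = 23.758294 × 355.615764 = 8448.824020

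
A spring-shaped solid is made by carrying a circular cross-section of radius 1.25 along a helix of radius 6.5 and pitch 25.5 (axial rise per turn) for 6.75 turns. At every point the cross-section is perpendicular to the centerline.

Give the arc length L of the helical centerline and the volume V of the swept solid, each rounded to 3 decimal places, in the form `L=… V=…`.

L=324.998 V=1595.329

2πR = 2π·6.5 = 40.840704
per-turn = √(40.840704² + 25.5²) = √(1667.9631 + 650.25) = √2318.2131 = 48.147826
L = 6.75 × 48.147826 = 324.997825
V = π·1.25² × L = 4.908739 × 324.997825 = 1595.329344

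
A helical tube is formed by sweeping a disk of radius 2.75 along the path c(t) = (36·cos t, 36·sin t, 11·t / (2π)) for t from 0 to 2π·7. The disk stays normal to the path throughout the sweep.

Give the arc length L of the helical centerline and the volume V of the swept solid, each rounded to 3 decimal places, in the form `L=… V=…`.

2πR = 2π·36 = 226.194671
per-turn = √(226.194671² + 11²) = √(51164.0292 + 121) = √51285.0292 = 226.461982
L = 7 × 226.461982 = 1585.233873
V = π·2.75² × L = 23.758294 × 1585.233873 = 37662.453111

L=1585.234 V=37662.453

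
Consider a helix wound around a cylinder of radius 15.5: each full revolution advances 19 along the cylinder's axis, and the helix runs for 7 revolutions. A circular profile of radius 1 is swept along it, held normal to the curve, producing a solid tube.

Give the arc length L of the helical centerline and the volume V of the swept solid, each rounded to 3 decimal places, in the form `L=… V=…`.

2πR = 2π·15.5 = 97.389372
per-turn = √(97.389372² + 19²) = √(9484.6898 + 361) = √9845.6898 = 99.225450
L = 7 × 99.225450 = 694.578147
V = π·1² × L = 3.141593 × 694.578147 = 2182.081602

L=694.578 V=2182.082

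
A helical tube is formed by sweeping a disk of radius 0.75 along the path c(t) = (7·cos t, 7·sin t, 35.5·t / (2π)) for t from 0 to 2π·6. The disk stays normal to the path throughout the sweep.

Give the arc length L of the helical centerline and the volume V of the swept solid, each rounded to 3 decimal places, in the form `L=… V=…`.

2πR = 2π·7 = 43.982297
per-turn = √(43.982297² + 35.5²) = √(1934.4425 + 1260.25) = √3194.6925 = 56.521611
L = 6 × 56.521611 = 339.129663
V = π·0.75² × L = 1.767146 × 339.129663 = 599.291583

L=339.130 V=599.292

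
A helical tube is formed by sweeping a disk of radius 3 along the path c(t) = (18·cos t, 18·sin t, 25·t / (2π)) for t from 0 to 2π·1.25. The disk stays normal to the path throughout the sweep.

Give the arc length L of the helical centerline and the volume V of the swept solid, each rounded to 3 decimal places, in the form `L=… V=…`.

L=144.784 V=4093.681

2πR = 2π·18 = 113.097336
per-turn = √(113.097336² + 25²) = √(12791.0073 + 625) = √13416.0073 = 115.827489
L = 1.25 × 115.827489 = 144.784362
V = π·3² × L = 28.274334 × 144.784362 = 4093.681386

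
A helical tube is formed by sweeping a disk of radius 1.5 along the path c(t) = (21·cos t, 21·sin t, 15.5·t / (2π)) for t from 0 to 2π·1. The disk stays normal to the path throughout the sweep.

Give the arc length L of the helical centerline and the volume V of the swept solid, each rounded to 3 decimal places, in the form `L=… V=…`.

L=132.854 V=939.091

2πR = 2π·21 = 131.946891
per-turn = √(131.946891² + 15.5²) = √(17409.9822 + 240.25) = √17650.2322 = 132.854176
L = 1 × 132.854176 = 132.854176
V = π·1.5² × L = 7.068583 × 132.854176 = 939.090835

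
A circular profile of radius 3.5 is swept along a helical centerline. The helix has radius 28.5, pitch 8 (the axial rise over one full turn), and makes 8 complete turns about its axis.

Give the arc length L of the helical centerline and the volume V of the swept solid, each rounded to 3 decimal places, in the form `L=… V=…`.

L=1433.995 V=55186.600

2πR = 2π·28.5 = 179.070781
per-turn = √(179.070781² + 8²) = √(32066.3447 + 64) = √32130.3447 = 179.249392
L = 8 × 179.249392 = 1433.995140
V = π·3.5² × L = 38.484510 × 1433.995140 = 55186.600304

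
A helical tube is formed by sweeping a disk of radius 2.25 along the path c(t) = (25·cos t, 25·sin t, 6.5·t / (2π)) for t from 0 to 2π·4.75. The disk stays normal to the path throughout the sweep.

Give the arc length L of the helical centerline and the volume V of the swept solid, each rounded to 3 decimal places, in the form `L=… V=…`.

2πR = 2π·25 = 157.079633
per-turn = √(157.079633² + 6.5²) = √(24674.0110 + 42.25) = √24716.2610 = 157.214061
L = 4.75 × 157.214061 = 746.766790
V = π·2.25² × L = 15.904313 × 746.766790 = 11876.812626

L=746.767 V=11876.813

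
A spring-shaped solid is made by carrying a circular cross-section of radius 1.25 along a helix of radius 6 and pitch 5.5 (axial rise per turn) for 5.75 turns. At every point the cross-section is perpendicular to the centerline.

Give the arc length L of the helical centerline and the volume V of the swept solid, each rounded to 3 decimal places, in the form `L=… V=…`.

2πR = 2π·6 = 37.699112
per-turn = √(37.699112² + 5.5²) = √(1421.2230 + 30.25) = √1451.4730 = 38.098203
L = 5.75 × 38.098203 = 219.064664
V = π·1.25² × L = 4.908739 × 219.064664 = 1075.331157

L=219.065 V=1075.331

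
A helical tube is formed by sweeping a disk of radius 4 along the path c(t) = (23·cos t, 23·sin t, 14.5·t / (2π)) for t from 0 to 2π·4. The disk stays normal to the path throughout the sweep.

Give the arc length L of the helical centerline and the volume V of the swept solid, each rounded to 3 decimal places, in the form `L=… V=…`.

2πR = 2π·23 = 144.513262
per-turn = √(144.513262² + 14.5²) = √(20884.0829 + 210.25) = √21094.3329 = 145.238882
L = 4 × 145.238882 = 580.955529
V = π·4² × L = 50.265482 × 580.955529 = 29202.009948

L=580.956 V=29202.010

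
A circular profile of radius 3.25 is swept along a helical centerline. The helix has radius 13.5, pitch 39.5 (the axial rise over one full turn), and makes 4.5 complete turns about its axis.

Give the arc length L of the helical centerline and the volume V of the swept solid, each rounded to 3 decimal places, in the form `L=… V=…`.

L=421.061 V=13972.108

2πR = 2π·13.5 = 84.823002
per-turn = √(84.823002² + 39.5²) = √(7194.9416 + 1560.25) = √8755.1916 = 93.569181
L = 4.5 × 93.569181 = 421.061314
V = π·3.25² × L = 33.183072 × 421.061314 = 13972.108066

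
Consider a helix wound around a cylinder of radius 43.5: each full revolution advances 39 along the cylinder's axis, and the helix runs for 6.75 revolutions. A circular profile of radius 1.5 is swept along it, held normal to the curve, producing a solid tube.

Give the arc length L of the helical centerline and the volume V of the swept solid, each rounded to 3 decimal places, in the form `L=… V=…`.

2πR = 2π·43.5 = 273.318561
per-turn = √(273.318561² + 39²) = √(74703.0357 + 1521) = √76224.0357 = 276.087008
L = 6.75 × 276.087008 = 1863.587301
V = π·1.5² × L = 7.068583 × 1863.587301 = 13172.922389

L=1863.587 V=13172.922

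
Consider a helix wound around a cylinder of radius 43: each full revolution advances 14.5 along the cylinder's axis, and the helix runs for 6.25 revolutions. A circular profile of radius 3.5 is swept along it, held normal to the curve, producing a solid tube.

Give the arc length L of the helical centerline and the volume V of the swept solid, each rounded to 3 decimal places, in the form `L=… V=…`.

L=1691.036 V=65078.698

2πR = 2π·43 = 270.176968
per-turn = √(270.176968² + 14.5²) = √(72995.5942 + 210.25) = √73205.8442 = 270.565785
L = 6.25 × 270.565785 = 1691.036158
V = π·3.5² × L = 38.484510 × 1691.036158 = 65078.697938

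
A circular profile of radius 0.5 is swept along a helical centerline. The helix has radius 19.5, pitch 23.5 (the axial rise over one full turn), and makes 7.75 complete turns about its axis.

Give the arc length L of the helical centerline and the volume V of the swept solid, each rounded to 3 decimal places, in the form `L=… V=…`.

2πR = 2π·19.5 = 122.522113
per-turn = √(122.522113² + 23.5²) = √(15011.6683 + 552.25) = √15563.9183 = 124.755434
L = 7.75 × 124.755434 = 966.854613
V = π·0.5² × L = 0.785398 × 966.854613 = 759.365837

L=966.855 V=759.366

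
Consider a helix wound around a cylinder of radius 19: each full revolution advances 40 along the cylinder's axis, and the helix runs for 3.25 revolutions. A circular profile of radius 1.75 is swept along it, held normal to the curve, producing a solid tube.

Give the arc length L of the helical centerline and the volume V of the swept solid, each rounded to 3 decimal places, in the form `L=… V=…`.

2πR = 2π·19 = 119.380521
per-turn = √(119.380521² + 40²) = √(14251.7088 + 1600) = √15851.7088 = 125.903569
L = 3.25 × 125.903569 = 409.186600
V = π·1.75² × L = 9.621128 × 409.186600 = 3936.836452

L=409.187 V=3936.836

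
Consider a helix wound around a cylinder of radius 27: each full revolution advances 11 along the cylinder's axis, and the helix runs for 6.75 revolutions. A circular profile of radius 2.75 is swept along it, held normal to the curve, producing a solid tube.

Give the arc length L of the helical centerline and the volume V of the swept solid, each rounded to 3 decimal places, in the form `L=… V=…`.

L=1147.515 V=27263.004

2πR = 2π·27 = 169.646003
per-turn = √(169.646003² + 11²) = √(28779.7664 + 121) = √28900.7664 = 170.002254
L = 6.75 × 170.002254 = 1147.515216
V = π·2.75² × L = 23.758294 × 1147.515216 = 27263.004376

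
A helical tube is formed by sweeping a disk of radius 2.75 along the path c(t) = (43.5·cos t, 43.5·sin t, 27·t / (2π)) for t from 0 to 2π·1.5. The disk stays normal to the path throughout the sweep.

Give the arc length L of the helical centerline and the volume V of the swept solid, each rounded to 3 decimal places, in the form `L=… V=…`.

L=411.973 V=9787.785

2πR = 2π·43.5 = 273.318561
per-turn = √(273.318561² + 27²) = √(74703.0357 + 729) = √75432.0357 = 274.648932
L = 1.5 × 274.648932 = 411.973398
V = π·2.75² × L = 23.758294 × 411.973398 = 9787.785283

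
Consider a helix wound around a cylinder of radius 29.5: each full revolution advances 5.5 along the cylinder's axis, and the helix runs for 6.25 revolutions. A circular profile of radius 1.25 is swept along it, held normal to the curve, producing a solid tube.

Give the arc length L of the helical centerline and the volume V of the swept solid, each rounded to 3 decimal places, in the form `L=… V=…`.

L=1158.972 V=5689.091

2πR = 2π·29.5 = 185.353967
per-turn = √(185.353967² + 5.5²) = √(34356.0929 + 30.25) = √34386.3429 = 185.435549
L = 6.25 × 185.435549 = 1158.972183
V = π·1.25² × L = 4.908739 × 1158.972183 = 5689.091398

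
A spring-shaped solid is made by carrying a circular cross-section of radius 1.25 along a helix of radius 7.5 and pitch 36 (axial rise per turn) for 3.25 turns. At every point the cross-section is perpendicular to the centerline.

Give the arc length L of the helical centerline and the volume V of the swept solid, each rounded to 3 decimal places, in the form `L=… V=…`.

L=192.730 V=946.060

2πR = 2π·7.5 = 47.123890
per-turn = √(47.123890² + 36²) = √(2220.6610 + 1296) = √3516.6610 = 59.301442
L = 3.25 × 59.301442 = 192.729686
V = π·1.25² × L = 4.908739 × 192.729686 = 946.059632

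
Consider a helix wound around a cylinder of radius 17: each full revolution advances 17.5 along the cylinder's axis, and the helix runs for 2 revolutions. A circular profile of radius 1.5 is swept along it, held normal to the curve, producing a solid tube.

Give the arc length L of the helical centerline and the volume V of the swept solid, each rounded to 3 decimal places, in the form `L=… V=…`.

L=216.476 V=1530.182

2πR = 2π·17 = 106.814150
per-turn = √(106.814150² + 17.5²) = √(11409.2627 + 306.25) = √11715.5127 = 108.238222
L = 2 × 108.238222 = 216.476444
V = π·1.5² × L = 7.068583 × 216.476444 = 1530.181813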